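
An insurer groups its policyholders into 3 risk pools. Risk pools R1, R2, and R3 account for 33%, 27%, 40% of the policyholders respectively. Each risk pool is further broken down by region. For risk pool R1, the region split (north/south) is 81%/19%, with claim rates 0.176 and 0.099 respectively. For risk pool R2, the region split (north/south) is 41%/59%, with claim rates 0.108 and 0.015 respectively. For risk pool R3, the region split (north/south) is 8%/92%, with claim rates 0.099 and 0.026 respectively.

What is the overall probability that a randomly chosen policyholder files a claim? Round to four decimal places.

P(C) ≈ 0.0803

P(C|R1) = 0.81·0.176 + 0.19·0.099 = 0.14256 + 0.01881 = 0.16137
P(C|R2) = 0.41·0.108 + 0.59·0.015 = 0.04428 + 0.00885 = 0.05313
P(C|R3) = 0.08·0.099 + 0.92·0.026 = 0.00792 + 0.02392 = 0.03184
By total probability over the outer partition,
P(C) = 0.33·0.16137 + 0.27·0.05313 + 0.4·0.03184
      = 0.0532521 + 0.0143451 + 0.012736 = 0.0803332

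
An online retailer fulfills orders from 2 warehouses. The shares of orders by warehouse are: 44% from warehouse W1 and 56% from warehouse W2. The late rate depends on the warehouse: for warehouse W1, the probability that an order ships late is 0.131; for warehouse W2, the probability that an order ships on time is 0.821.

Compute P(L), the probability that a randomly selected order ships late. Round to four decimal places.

P(L|W2) = 1 − 0.821 = 0.179.
P(L) = P(L|W1)·P(W1) + P(L|W2)·P(W2)
      = 0.131·0.44 + 0.179·0.56
      = 0.05764 + 0.10024 = 0.15788

P(L) ≈ 0.1579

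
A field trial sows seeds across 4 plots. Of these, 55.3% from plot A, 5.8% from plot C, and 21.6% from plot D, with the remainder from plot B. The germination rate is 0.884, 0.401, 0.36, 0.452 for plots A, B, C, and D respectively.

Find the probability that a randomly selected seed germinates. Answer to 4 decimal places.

P(G) ≈ 0.6767

P(B) = 1 − (0.553 + 0.058 + 0.216) = 0.173.
P(G) = P(G|A)·P(A) + P(G|B)·P(B) + P(G|C)·P(C) + P(G|D)·P(D)
      = 0.884·0.553 + 0.401·0.173 + 0.36·0.058 + 0.452·0.216
      = 0.488852 + 0.069373 + 0.02088 + 0.097632 = 0.676737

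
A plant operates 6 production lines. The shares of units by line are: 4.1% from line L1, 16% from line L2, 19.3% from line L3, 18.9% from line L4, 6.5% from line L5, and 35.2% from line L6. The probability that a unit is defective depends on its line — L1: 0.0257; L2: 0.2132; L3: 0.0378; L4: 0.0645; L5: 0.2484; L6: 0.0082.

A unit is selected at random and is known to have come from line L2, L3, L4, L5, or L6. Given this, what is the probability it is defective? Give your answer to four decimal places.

P(D|S) ≈ 0.0757

Let S = {L2, L3, L4, L5, L6}.
P(S) = 0.16 + 0.193 + 0.189 + 0.065 + 0.352 = 0.959.
P(D ∩ S) = 0.2132·0.16 + 0.0378·0.193 + 0.0645·0.189 + 0.2484·0.065 + 0.0082·0.352 = 0.034112 + 0.0072954 + 0.0121905 + 0.016146 + 0.0028864 = 0.0726303.
P(D | S) = 0.0726303 / 0.959 = 0.075735…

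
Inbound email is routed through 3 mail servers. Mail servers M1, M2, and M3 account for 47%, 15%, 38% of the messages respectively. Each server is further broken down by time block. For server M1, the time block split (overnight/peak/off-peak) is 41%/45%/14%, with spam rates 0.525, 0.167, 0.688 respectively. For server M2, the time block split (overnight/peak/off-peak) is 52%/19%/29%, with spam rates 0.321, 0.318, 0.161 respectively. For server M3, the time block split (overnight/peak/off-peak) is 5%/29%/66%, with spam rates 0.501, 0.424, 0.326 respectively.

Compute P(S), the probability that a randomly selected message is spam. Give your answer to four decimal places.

0.3609

P(S|M1) = 0.41·0.525 + 0.45·0.167 + 0.14·0.688 = 0.21525 + 0.07515 + 0.09632 = 0.38672
P(S|M2) = 0.52·0.321 + 0.19·0.318 + 0.29·0.161 = 0.16692 + 0.06042 + 0.04669 = 0.27403
P(S|M3) = 0.05·0.501 + 0.29·0.424 + 0.66·0.326 = 0.02505 + 0.12296 + 0.21516 = 0.36317
Then overall,
P(S) = 0.47·0.38672 + 0.15·0.27403 + 0.38·0.36317
      = 0.1817584 + 0.0411045 + 0.1380046 = 0.3608675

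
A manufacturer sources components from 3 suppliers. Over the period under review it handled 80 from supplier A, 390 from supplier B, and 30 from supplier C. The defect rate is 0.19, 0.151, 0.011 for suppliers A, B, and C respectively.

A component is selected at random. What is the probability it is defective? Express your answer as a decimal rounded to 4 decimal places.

0.1488

Total: 80 + 390 + 30 = 500.
P(A) = 80/500 = 0.16. P(B) = 390/500 = 0.78. P(C) = 30/500 = 0.06.
Summing over the partition,
P(D) = P(D|A)·P(A) + P(D|B)·P(B) + P(D|C)·P(C)
      = 0.19·0.16 + 0.151·0.78 + 0.011·0.06
      = 0.0304 + 0.11778 + 0.00066 = 0.14884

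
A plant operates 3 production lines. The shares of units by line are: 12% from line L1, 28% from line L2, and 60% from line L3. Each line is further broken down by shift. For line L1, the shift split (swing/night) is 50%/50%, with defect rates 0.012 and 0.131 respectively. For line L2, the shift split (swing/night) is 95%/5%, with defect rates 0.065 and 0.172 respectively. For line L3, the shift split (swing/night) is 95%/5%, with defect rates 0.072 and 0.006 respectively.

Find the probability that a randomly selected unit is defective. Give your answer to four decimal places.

P(D|L1) = 0.5·0.012 + 0.5·0.131 = 0.006 + 0.0655 = 0.0715
P(D|L2) = 0.95·0.065 + 0.05·0.172 = 0.06175 + 0.0086 = 0.07035
P(D|L3) = 0.95·0.072 + 0.05·0.006 = 0.0684 + 0.0003 = 0.0687
By total probability over the outer partition,
P(D) = 0.12·0.0715 + 0.28·0.07035 + 0.6·0.0687
      = 0.00858 + 0.019698 + 0.04122 = 0.069498

0.0695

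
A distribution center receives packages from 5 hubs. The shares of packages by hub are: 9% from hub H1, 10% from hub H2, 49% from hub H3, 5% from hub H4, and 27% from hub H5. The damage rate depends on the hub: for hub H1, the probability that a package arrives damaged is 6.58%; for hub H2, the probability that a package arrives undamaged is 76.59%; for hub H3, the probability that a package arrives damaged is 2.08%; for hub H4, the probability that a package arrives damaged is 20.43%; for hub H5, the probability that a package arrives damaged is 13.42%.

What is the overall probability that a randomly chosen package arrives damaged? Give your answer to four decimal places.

P(D|H2) = 1 − 0.7659 = 0.2341.
Using total probability over the partition,
P(D) = P(D|H1)·P(H1) + P(D|H2)·P(H2) + P(D|H3)·P(H3) + P(D|H4)·P(H4) + P(D|H5)·P(H5)
      = 0.0658·0.09 + 0.2341·0.1 + 0.0208·0.49 + 0.2043·0.05 + 0.1342·0.27
      = 0.005922 + 0.02341 + 0.010192 + 0.010215 + 0.036234 = 0.085973

P(D) ≈ 0.0860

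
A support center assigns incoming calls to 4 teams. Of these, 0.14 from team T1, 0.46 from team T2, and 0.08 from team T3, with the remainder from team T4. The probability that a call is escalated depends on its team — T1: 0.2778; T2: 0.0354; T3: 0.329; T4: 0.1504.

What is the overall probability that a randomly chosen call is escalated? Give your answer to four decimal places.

P(T4) = 1 − (0.14 + 0.46 + 0.08) = 0.32.
P(E) = P(E|T1)·P(T1) + P(E|T2)·P(T2) + P(E|T3)·P(T3) + P(E|T4)·P(T4)
      = 0.2778·0.14 + 0.0354·0.46 + 0.329·0.08 + 0.1504·0.32
      = 0.038892 + 0.016284 + 0.02632 + 0.048128 = 0.129624

0.1296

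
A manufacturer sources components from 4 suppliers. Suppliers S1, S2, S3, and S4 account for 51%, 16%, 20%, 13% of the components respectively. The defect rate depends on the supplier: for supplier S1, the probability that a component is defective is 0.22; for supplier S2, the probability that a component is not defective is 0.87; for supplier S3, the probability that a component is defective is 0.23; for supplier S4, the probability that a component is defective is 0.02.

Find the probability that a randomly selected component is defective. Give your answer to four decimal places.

P(D|S2) = 1 − 0.87 = 0.13.
P(D) = P(D|S1)·P(S1) + P(D|S2)·P(S2) + P(D|S3)·P(S3) + P(D|S4)·P(S4)
      = 0.22·0.51 + 0.13·0.16 + 0.23·0.2 + 0.02·0.13
      = 0.1122 + 0.0208 + 0.046 + 0.0026 = 0.1816

P(D) ≈ 0.1816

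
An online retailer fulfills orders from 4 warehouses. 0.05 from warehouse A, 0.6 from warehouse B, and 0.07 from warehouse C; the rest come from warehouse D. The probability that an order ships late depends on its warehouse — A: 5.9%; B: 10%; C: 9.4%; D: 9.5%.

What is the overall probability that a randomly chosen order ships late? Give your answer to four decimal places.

P(D) = 1 − (0.05 + 0.6 + 0.07) = 0.28.
P(L) = P(L|A)·P(A) + P(L|B)·P(B) + P(L|C)·P(C) + P(L|D)·P(D)
      = 0.059·0.05 + 0.1·0.6 + 0.094·0.07 + 0.095·0.28
      = 0.00295 + 0.06 + 0.00658 + 0.0266 = 0.09613

0.0961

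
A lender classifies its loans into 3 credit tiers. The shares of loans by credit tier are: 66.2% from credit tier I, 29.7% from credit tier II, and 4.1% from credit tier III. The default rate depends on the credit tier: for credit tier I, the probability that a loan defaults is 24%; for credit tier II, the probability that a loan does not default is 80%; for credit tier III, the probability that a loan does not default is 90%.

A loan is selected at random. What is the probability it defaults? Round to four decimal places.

0.2224

P(D|II) = 1 − 0.8 = 0.2.
P(D|III) = 1 − 0.9 = 0.1.
P(D) = P(D|I)·P(I) + P(D|II)·P(II) + P(D|III)·P(III)
      = 0.24·0.662 + 0.2·0.297 + 0.1·0.041
      = 0.15888 + 0.0594 + 0.0041 = 0.22238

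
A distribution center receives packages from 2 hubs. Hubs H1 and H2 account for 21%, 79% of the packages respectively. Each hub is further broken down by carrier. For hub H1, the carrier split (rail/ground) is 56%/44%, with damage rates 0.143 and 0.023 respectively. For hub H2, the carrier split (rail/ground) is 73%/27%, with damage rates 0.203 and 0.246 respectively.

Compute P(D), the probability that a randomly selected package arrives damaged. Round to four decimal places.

P(D|H1) = 0.56·0.143 + 0.44·0.023 = 0.08008 + 0.01012 = 0.0902
P(D|H2) = 0.73·0.203 + 0.27·0.246 = 0.14819 + 0.06642 = 0.21461
By total probability over the outer partition,
P(D) = 0.21·0.0902 + 0.79·0.21461
      = 0.018942 + 0.1695419 = 0.1884839

0.1885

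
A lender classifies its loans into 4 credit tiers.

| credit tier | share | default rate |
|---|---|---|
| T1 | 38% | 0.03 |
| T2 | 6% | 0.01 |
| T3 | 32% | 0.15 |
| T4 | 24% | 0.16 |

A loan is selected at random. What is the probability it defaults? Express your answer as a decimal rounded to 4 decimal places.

0.0984

P(D) = P(D|T1)·P(T1) + P(D|T2)·P(T2) + P(D|T3)·P(T3) + P(D|T4)·P(T4)
      = 0.03·0.38 + 0.01·0.06 + 0.15·0.32 + 0.16·0.24
      = 0.0114 + 0.0006 + 0.048 + 0.0384 = 0.0984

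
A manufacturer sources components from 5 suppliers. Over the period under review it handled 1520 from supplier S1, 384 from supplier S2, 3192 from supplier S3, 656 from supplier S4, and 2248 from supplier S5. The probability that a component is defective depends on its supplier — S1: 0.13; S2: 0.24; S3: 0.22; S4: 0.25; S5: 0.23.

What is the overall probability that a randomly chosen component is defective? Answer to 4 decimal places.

Total: 1520 + 384 + 3192 + 656 + 2248 = 8000.
P(S1) = 1520/8000 = 0.19. P(S2) = 384/8000 = 0.048. P(S3) = 3192/8000 = 0.399. P(S4) = 656/8000 = 0.082. P(S5) = 2248/8000 = 0.281.
Summing over the partition,
P(D) = P(D|S1)·P(S1) + P(D|S2)·P(S2) + P(D|S3)·P(S3) + P(D|S4)·P(S4) + P(D|S5)·P(S5)
      = 0.13·0.19 + 0.24·0.048 + 0.22·0.399 + 0.25·0.082 + 0.23·0.281
      = 0.0247 + 0.01152 + 0.08778 + 0.0205 + 0.06463 = 0.20913

0.2091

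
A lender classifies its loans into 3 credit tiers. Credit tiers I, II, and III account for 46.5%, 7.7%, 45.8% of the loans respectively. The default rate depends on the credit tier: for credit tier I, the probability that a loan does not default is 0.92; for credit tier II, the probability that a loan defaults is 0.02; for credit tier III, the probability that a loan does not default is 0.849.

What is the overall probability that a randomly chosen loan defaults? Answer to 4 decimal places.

P(D) ≈ 0.1079

P(D|I) = 1 − 0.92 = 0.08.
P(D|III) = 1 − 0.849 = 0.151.
By the law of total probability,
P(D) = P(D|I)·P(I) + P(D|II)·P(II) + P(D|III)·P(III)
      = 0.08·0.465 + 0.02·0.077 + 0.151·0.458
      = 0.0372 + 0.00154 + 0.069158 = 0.107898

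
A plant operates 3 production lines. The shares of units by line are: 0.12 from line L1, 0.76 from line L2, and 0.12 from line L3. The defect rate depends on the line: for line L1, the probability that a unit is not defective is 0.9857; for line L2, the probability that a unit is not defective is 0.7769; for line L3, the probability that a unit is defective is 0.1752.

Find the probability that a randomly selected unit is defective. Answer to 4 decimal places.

P(D|L1) = 1 − 0.9857 = 0.0143.
P(D|L2) = 1 − 0.7769 = 0.2231.
P(D) = P(D|L1)·P(L1) + P(D|L2)·P(L2) + P(D|L3)·P(L3)
      = 0.0143·0.12 + 0.2231·0.76 + 0.1752·0.12
      = 0.001716 + 0.169556 + 0.021024 = 0.192296

P(D) ≈ 0.1923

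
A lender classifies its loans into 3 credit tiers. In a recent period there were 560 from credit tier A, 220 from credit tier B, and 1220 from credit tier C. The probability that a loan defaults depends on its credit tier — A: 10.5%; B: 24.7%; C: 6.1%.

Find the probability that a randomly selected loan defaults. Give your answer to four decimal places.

Total: 560 + 220 + 1220 = 2000.
P(A) = 560/2000 = 0.28. P(B) = 220/2000 = 0.11. P(C) = 1220/2000 = 0.61.
By the law of total probability,
P(D) = P(D|A)·P(A) + P(D|B)·P(B) + P(D|C)·P(C)
      = 0.105·0.28 + 0.247·0.11 + 0.061·0.61
      = 0.0294 + 0.02717 + 0.03721 = 0.09378

0.0938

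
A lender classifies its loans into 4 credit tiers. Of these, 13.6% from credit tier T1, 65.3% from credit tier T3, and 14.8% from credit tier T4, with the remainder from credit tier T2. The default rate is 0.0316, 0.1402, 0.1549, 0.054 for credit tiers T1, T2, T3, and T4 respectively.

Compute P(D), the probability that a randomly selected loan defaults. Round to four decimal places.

P(T2) = 1 − (0.136 + 0.653 + 0.148) = 0.063.
By the law of total probability,
P(D) = P(D|T1)·P(T1) + P(D|T2)·P(T2) + P(D|T3)·P(T3) + P(D|T4)·P(T4)
      = 0.0316·0.136 + 0.1402·0.063 + 0.1549·0.653 + 0.054·0.148
      = 0.0042976 + 0.0088326 + 0.1011497 + 0.007992 = 0.1222719

0.1223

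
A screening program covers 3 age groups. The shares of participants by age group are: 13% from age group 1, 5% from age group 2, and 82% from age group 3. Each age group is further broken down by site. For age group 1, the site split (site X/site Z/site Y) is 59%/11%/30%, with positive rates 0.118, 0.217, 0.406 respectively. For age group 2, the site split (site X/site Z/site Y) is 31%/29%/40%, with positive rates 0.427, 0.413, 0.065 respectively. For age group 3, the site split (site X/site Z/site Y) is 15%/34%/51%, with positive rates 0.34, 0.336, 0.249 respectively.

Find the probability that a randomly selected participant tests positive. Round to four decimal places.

P(T) ≈ 0.2815

P(T|1) = 0.59·0.118 + 0.11·0.217 + 0.3·0.406 = 0.06962 + 0.02387 + 0.1218 = 0.21529
P(T|2) = 0.31·0.427 + 0.29·0.413 + 0.4·0.065 = 0.13237 + 0.11977 + 0.026 = 0.27814
P(T|3) = 0.15·0.34 + 0.34·0.336 + 0.51·0.249 = 0.051 + 0.11424 + 0.12699 = 0.29223
By total probability over the outer partition,
P(T) = 0.13·0.21529 + 0.05·0.27814 + 0.82·0.29223
      = 0.0279877 + 0.013907 + 0.2396286 = 0.2815233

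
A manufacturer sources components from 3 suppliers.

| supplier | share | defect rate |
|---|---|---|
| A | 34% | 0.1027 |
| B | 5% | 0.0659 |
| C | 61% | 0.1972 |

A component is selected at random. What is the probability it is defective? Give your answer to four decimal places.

P(D) = P(D|A)·P(A) + P(D|B)·P(B) + P(D|C)·P(C)
      = 0.1027·0.34 + 0.0659·0.05 + 0.1972·0.61
      = 0.034918 + 0.003295 + 0.120292 = 0.158505

0.1585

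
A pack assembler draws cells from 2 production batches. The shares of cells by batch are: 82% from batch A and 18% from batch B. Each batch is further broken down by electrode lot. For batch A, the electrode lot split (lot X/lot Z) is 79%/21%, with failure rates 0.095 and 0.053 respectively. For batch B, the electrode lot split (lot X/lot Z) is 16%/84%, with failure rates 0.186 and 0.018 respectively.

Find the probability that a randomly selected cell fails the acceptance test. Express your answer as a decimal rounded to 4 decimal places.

P(F|A) = 0.79·0.095 + 0.21·0.053 = 0.07505 + 0.01113 = 0.08618
P(F|B) = 0.16·0.186 + 0.84·0.018 = 0.02976 + 0.01512 = 0.04488
Then overall,
P(F) = 0.82·0.08618 + 0.18·0.04488
      = 0.0706676 + 0.0080784 = 0.078746

P(F) ≈ 0.0787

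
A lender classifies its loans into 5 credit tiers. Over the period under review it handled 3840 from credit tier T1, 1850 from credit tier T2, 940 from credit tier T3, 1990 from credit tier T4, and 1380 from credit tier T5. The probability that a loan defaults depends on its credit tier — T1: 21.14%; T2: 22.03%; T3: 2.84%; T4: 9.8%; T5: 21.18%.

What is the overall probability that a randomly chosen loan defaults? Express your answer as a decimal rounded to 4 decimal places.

Total: 3840 + 1850 + 940 + 1990 + 1380 = 10000.
P(T1) = 3840/10000 = 0.384. P(T2) = 1850/10000 = 0.185. P(T3) = 940/10000 = 0.094. P(T4) = 1990/10000 = 0.199. P(T5) = 1380/10000 = 0.138.
P(D) = P(D|T1)·P(T1) + P(D|T2)·P(T2) + P(D|T3)·P(T3) + P(D|T4)·P(T4) + P(D|T5)·P(T5)
      = 0.2114·0.384 + 0.2203·0.185 + 0.0284·0.094 + 0.098·0.199 + 0.2118·0.138
      = 0.0811776 + 0.0407555 + 0.0026696 + 0.019502 + 0.0292284 = 0.1733331

0.1733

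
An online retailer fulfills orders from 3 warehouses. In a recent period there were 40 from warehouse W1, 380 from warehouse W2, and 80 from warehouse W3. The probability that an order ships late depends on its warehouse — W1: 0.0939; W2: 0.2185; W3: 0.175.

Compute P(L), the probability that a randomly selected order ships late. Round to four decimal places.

P(L) ≈ 0.2016

Total: 40 + 380 + 80 = 500.
P(W1) = 40/500 = 0.08. P(W2) = 380/500 = 0.76. P(W3) = 80/500 = 0.16.
P(L) = P(L|W1)·P(W1) + P(L|W2)·P(W2) + P(L|W3)·P(W3)
      = 0.0939·0.08 + 0.2185·0.76 + 0.175·0.16
      = 0.007512 + 0.16606 + 0.028 = 0.201572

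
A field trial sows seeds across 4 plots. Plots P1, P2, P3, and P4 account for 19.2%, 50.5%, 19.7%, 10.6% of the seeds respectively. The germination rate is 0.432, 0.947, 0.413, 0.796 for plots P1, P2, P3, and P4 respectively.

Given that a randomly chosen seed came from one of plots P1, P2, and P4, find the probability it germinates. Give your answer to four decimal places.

0.8039

Let S = {P1, P2, P4}.
P(S) = 0.192 + 0.505 + 0.106 = 0.803.
P(G ∩ S) = 0.432·0.192 + 0.947·0.505 + 0.796·0.106 = 0.082944 + 0.478235 + 0.084376 = 0.645555.
P(G | S) = 0.645555 / 0.803 = 0.803929…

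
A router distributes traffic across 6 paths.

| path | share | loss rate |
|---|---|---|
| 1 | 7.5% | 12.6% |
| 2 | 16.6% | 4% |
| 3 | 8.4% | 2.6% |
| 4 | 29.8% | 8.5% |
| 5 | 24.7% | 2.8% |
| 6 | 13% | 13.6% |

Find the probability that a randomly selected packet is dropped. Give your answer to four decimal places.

0.0682

Using total probability over the partition,
P(L) = P(L|1)·P(1) + P(L|2)·P(2) + P(L|3)·P(3) + P(L|4)·P(4) + P(L|5)·P(5) + P(L|6)·P(6)
      = 0.126·0.075 + 0.04·0.166 + 0.026·0.084 + 0.085·0.298 + 0.028·0.247 + 0.136·0.13
      = 0.00945 + 0.00664 + 0.002184 + 0.02533 + 0.006916 + 0.01768 = 0.0682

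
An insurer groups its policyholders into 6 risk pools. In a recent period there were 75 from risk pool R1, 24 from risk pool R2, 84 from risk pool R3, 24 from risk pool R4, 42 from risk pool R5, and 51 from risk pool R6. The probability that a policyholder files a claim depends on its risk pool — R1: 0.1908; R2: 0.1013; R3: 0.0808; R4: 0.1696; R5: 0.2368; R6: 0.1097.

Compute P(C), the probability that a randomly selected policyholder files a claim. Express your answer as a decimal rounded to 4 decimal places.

Total: 75 + 24 + 84 + 24 + 42 + 51 = 300.
P(R1) = 75/300 = 0.25. P(R2) = 24/300 = 0.08. P(R3) = 84/300 = 0.28. P(R4) = 24/300 = 0.08. P(R5) = 42/300 = 0.14. P(R6) = 51/300 = 0.17.
By the law of total probability,
P(C) = P(C|R1)·P(R1) + P(C|R2)·P(R2) + P(C|R3)·P(R3) + P(C|R4)·P(R4) + P(C|R5)·P(R5) + P(C|R6)·P(R6)
      = 0.1908·0.25 + 0.1013·0.08 + 0.0808·0.28 + 0.1696·0.08 + 0.2368·0.14 + 0.1097·0.17
      = 0.0477 + 0.008104 + 0.022624 + 0.013568 + 0.033152 + 0.018649 = 0.143797

P(C) ≈ 0.1438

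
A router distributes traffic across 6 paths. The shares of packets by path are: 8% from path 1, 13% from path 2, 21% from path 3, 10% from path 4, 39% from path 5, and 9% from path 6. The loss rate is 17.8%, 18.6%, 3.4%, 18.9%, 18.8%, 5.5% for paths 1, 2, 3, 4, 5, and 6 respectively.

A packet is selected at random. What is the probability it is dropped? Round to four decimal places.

P(L) ≈ 0.1427

By the law of total probability,
P(L) = P(L|1)·P(1) + P(L|2)·P(2) + P(L|3)·P(3) + P(L|4)·P(4) + P(L|5)·P(5) + P(L|6)·P(6)
      = 0.178·0.08 + 0.186·0.13 + 0.034·0.21 + 0.189·0.1 + 0.188·0.39 + 0.055·0.09
      = 0.01424 + 0.02418 + 0.00714 + 0.0189 + 0.07332 + 0.00495 = 0.14273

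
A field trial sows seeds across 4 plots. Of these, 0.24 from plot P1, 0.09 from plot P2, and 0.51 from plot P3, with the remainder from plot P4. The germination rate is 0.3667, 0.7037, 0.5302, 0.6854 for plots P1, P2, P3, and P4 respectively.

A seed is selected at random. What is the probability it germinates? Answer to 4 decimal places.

P(P4) = 1 − (0.24 + 0.09 + 0.51) = 0.16.
Summing over the partition,
P(G) = P(G|P1)·P(P1) + P(G|P2)·P(P2) + P(G|P3)·P(P3) + P(G|P4)·P(P4)
      = 0.3667·0.24 + 0.7037·0.09 + 0.5302·0.51 + 0.6854·0.16
      = 0.088008 + 0.063333 + 0.270402 + 0.109664 = 0.531407

0.5314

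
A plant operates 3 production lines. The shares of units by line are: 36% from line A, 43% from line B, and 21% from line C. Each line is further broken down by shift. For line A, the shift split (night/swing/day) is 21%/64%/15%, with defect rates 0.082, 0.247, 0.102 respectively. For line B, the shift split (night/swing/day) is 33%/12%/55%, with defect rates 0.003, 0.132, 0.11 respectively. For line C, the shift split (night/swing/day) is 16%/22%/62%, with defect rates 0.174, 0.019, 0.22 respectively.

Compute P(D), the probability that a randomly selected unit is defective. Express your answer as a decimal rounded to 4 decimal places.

P(D|A) = 0.21·0.082 + 0.64·0.247 + 0.15·0.102 = 0.01722 + 0.15808 + 0.0153 = 0.1906
P(D|B) = 0.33·0.003 + 0.12·0.132 + 0.55·0.11 = 0.00099 + 0.01584 + 0.0605 = 0.07733
P(D|C) = 0.16·0.174 + 0.22·0.019 + 0.62·0.22 = 0.02784 + 0.00418 + 0.1364 = 0.16842
Then overall,
P(D) = 0.36·0.1906 + 0.43·0.07733 + 0.21·0.16842
      = 0.068616 + 0.0332519 + 0.0353682 = 0.1372361

P(D) ≈ 0.1372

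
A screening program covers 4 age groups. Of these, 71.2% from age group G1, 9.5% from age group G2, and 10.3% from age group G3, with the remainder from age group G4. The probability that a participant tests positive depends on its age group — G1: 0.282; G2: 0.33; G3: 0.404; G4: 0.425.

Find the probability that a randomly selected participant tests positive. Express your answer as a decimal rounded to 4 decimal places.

0.3120

P(G4) = 1 − (0.712 + 0.095 + 0.103) = 0.09.
Summing over the partition,
P(T) = P(T|G1)·P(G1) + P(T|G2)·P(G2) + P(T|G3)·P(G3) + P(T|G4)·P(G4)
      = 0.282·0.712 + 0.33·0.095 + 0.404·0.103 + 0.425·0.09
      = 0.200784 + 0.03135 + 0.041612 + 0.03825 = 0.311996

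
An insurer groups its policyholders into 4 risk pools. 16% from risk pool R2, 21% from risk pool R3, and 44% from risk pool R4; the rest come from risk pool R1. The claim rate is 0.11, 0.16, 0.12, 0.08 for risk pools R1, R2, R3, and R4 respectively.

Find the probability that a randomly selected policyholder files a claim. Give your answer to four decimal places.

0.1069

P(R1) = 1 − (0.16 + 0.21 + 0.44) = 0.19.
Summing over the partition,
P(C) = P(C|R1)·P(R1) + P(C|R2)·P(R2) + P(C|R3)·P(R3) + P(C|R4)·P(R4)
      = 0.11·0.19 + 0.16·0.16 + 0.12·0.21 + 0.08·0.44
      = 0.0209 + 0.0256 + 0.0252 + 0.0352 = 0.1069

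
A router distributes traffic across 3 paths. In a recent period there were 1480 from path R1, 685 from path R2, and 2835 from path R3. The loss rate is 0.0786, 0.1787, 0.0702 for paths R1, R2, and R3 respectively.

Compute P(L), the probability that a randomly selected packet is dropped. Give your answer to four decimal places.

0.0876

Total: 1480 + 685 + 2835 = 5000.
P(R1) = 1480/5000 = 0.296. P(R2) = 685/5000 = 0.137. P(R3) = 2835/5000 = 0.567.
P(L) = P(L|R1)·P(R1) + P(L|R2)·P(R2) + P(L|R3)·P(R3)
      = 0.0786·0.296 + 0.1787·0.137 + 0.0702·0.567
      = 0.0232656 + 0.0244819 + 0.0398034 = 0.0875509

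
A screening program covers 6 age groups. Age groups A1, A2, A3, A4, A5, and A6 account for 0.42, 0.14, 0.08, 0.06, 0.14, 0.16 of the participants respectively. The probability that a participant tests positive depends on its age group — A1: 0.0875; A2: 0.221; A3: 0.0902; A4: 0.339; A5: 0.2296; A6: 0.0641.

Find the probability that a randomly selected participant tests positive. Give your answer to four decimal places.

0.1376

Using total probability over the partition,
P(T) = P(T|A1)·P(A1) + P(T|A2)·P(A2) + P(T|A3)·P(A3) + P(T|A4)·P(A4) + P(T|A5)·P(A5) + P(T|A6)·P(A6)
      = 0.0875·0.42 + 0.221·0.14 + 0.0902·0.08 + 0.339·0.06 + 0.2296·0.14 + 0.0641·0.16
      = 0.03675 + 0.03094 + 0.007216 + 0.02034 + 0.032144 + 0.010256 = 0.137646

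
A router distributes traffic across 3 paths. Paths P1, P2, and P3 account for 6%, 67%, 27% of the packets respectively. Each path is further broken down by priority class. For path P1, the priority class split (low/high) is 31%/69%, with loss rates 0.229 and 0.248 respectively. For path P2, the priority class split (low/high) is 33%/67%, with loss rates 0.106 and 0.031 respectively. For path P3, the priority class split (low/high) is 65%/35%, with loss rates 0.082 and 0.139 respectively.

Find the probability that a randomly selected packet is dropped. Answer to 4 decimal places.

P(L|P1) = 0.31·0.229 + 0.69·0.248 = 0.07099 + 0.17112 = 0.24211
P(L|P2) = 0.33·0.106 + 0.67·0.031 = 0.03498 + 0.02077 = 0.05575
P(L|P3) = 0.65·0.082 + 0.35·0.139 = 0.0533 + 0.04865 = 0.10195
Then overall,
P(L) = 0.06·0.24211 + 0.67·0.05575 + 0.27·0.10195
      = 0.0145266 + 0.0373525 + 0.0275265 = 0.0794056

0.0794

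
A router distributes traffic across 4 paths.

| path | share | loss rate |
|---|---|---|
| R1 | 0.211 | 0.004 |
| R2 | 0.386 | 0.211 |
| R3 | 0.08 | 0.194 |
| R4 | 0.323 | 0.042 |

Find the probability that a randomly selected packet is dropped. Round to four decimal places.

P(L) ≈ 0.1114

By the law of total probability,
P(L) = P(L|R1)·P(R1) + P(L|R2)·P(R2) + P(L|R3)·P(R3) + P(L|R4)·P(R4)
      = 0.004·0.211 + 0.211·0.386 + 0.194·0.08 + 0.042·0.323
      = 0.000844 + 0.081446 + 0.01552 + 0.013566 = 0.111376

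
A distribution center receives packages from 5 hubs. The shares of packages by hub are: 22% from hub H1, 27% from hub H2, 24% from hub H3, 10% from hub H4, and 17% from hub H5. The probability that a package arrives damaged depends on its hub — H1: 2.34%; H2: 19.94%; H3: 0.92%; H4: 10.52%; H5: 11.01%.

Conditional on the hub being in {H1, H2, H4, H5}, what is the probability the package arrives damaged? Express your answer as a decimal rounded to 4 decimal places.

0.1161

Let S = {H1, H2, H4, H5}.
P(S) = 0.22 + 0.27 + 0.1 + 0.17 = 0.76.
P(D ∩ S) = 0.0234·0.22 + 0.1994·0.27 + 0.1052·0.1 + 0.1101·0.17 = 0.005148 + 0.053838 + 0.01052 + 0.018717 = 0.088223.
P(D | S) = 0.088223 / 0.76 = 0.116083…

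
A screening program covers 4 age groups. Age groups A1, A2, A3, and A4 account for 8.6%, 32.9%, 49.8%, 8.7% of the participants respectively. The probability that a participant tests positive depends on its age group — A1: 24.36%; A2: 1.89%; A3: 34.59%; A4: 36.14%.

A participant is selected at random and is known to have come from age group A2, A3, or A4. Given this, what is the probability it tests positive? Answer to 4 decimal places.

P(T|S) ≈ 0.2297

Let S = {A2, A3, A4}.
P(S) = 0.329 + 0.498 + 0.087 = 0.914.
P(T ∩ S) = 0.0189·0.329 + 0.3459·0.498 + 0.3614·0.087 = 0.0062181 + 0.1722582 + 0.0314418 = 0.2099181.
P(T | S) = 0.2099181 / 0.914 = 0.229670…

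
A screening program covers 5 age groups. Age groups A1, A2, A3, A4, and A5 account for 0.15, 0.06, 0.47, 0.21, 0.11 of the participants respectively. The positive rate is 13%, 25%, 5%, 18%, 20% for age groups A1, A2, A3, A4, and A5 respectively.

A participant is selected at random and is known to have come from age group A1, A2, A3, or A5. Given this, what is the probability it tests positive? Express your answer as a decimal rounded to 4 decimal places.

Let S = {A1, A2, A3, A5}.
P(S) = 0.15 + 0.06 + 0.47 + 0.11 = 0.79.
P(T ∩ S) = 0.13·0.15 + 0.25·0.06 + 0.05·0.47 + 0.2·0.11 = 0.0195 + 0.015 + 0.0235 + 0.022 = 0.08.
P(T | S) = 0.08 / 0.79 = 0.101266…

0.1013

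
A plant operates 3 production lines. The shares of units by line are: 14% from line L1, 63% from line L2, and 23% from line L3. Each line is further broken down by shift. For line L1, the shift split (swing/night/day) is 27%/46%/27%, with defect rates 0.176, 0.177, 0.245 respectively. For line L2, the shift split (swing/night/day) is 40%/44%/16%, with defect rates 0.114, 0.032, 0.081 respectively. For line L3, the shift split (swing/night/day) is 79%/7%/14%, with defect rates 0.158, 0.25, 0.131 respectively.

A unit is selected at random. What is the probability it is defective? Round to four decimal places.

0.1100

P(D|L1) = 0.27·0.176 + 0.46·0.177 + 0.27·0.245 = 0.04752 + 0.08142 + 0.06615 = 0.19509
P(D|L2) = 0.4·0.114 + 0.44·0.032 + 0.16·0.081 = 0.0456 + 0.01408 + 0.01296 = 0.07264
P(D|L3) = 0.79·0.158 + 0.07·0.25 + 0.14·0.131 = 0.12482 + 0.0175 + 0.01834 = 0.16066
Then overall,
P(D) = 0.14·0.19509 + 0.63·0.07264 + 0.23·0.16066
      = 0.0273126 + 0.0457632 + 0.0369518 = 0.1100276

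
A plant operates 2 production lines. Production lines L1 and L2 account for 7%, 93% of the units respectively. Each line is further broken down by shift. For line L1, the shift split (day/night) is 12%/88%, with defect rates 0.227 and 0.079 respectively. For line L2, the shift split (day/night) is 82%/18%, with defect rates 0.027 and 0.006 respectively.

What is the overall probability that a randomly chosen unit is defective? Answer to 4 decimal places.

0.0284

P(D|L1) = 0.12·0.227 + 0.88·0.079 = 0.02724 + 0.06952 = 0.09676
P(D|L2) = 0.82·0.027 + 0.18·0.006 = 0.02214 + 0.00108 = 0.02322
Then overall,
P(D) = 0.07·0.09676 + 0.93·0.02322
      = 0.0067732 + 0.0215946 = 0.0283678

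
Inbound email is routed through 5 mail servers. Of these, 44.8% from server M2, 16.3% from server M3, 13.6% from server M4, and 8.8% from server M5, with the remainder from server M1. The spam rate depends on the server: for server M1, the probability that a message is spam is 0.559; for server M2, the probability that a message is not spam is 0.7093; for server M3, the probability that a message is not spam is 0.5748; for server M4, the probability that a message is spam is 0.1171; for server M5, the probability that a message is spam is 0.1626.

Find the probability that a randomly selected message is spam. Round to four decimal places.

P(M1) = 1 − (0.448 + 0.163 + 0.136 + 0.088) = 0.165.
P(S|M2) = 1 − 0.7093 = 0.2907.
P(S|M3) = 1 − 0.5748 = 0.4252.
By the law of total probability,
P(S) = P(S|M1)·P(M1) + P(S|M2)·P(M2) + P(S|M3)·P(M3) + P(S|M4)·P(M4) + P(S|M5)·P(M5)
      = 0.559·0.165 + 0.2907·0.448 + 0.4252·0.163 + 0.1171·0.136 + 0.1626·0.088
      = 0.092235 + 0.1302336 + 0.0693076 + 0.0159256 + 0.0143088 = 0.3220106

P(S) ≈ 0.3220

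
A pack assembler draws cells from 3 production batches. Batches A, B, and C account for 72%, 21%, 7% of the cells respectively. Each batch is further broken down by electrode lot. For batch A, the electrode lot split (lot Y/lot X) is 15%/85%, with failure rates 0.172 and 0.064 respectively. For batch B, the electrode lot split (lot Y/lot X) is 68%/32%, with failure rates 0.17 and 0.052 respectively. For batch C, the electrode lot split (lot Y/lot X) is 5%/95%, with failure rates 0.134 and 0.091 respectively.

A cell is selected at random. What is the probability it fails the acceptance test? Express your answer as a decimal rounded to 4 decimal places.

P(F) ≈ 0.0920

P(F|A) = 0.15·0.172 + 0.85·0.064 = 0.0258 + 0.0544 = 0.0802
P(F|B) = 0.68·0.17 + 0.32·0.052 = 0.1156 + 0.01664 = 0.13224
P(F|C) = 0.05·0.134 + 0.95·0.091 = 0.0067 + 0.08645 = 0.09315
By total probability over the outer partition,
P(F) = 0.72·0.0802 + 0.21·0.13224 + 0.07·0.09315
      = 0.057744 + 0.0277704 + 0.0065205 = 0.0920349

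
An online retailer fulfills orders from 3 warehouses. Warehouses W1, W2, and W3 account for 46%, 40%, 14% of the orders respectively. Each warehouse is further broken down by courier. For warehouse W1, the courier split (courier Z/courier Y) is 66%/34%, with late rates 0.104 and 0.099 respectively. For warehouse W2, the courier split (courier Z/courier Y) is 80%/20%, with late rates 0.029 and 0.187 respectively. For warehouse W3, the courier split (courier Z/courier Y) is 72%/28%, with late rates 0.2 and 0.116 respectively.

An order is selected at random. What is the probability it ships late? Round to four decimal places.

P(L|W1) = 0.66·0.104 + 0.34·0.099 = 0.06864 + 0.03366 = 0.1023
P(L|W2) = 0.8·0.029 + 0.2·0.187 = 0.0232 + 0.0374 = 0.0606
P(L|W3) = 0.72·0.2 + 0.28·0.116 = 0.144 + 0.03248 = 0.17648
By total probability over the outer partition,
P(L) = 0.46·0.1023 + 0.4·0.0606 + 0.14·0.17648
      = 0.047058 + 0.02424 + 0.0247072 = 0.0960052

P(L) ≈ 0.0960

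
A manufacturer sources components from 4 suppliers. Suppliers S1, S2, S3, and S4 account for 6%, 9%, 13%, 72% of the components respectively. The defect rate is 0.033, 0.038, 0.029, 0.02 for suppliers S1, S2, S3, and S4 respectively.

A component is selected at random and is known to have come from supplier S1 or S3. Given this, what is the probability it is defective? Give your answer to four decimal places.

Let S = {S1, S3}.
P(S) = 0.06 + 0.13 = 0.19.
P(D ∩ S) = 0.033·0.06 + 0.029·0.13 = 0.00198 + 0.00377 = 0.00575.
P(D | S) = 0.00575 / 0.19 = 0.030263…

0.0303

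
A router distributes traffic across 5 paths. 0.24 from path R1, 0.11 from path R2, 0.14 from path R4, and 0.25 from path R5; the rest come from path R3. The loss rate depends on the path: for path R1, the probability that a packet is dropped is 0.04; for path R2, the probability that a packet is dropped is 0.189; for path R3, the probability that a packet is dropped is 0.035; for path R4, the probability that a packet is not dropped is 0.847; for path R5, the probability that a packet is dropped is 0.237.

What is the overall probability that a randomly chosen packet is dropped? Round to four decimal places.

P(R3) = 1 − (0.24 + 0.11 + 0.14 + 0.25) = 0.26.
P(L|R4) = 1 − 0.847 = 0.153.
Summing over the partition,
P(L) = P(L|R1)·P(R1) + P(L|R2)·P(R2) + P(L|R3)·P(R3) + P(L|R4)·P(R4) + P(L|R5)·P(R5)
      = 0.04·0.24 + 0.189·0.11 + 0.035·0.26 + 0.153·0.14 + 0.237·0.25
      = 0.0096 + 0.02079 + 0.0091 + 0.02142 + 0.05925 = 0.12016

P(L) ≈ 0.1202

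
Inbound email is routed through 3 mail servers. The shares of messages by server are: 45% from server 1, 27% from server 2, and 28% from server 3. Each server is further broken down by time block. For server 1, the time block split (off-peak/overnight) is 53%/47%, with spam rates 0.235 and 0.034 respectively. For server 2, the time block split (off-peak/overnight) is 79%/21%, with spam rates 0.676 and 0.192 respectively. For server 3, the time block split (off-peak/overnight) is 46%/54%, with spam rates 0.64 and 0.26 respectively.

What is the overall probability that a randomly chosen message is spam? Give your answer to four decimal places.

P(S|1) = 0.53·0.235 + 0.47·0.034 = 0.12455 + 0.01598 = 0.14053
P(S|2) = 0.79·0.676 + 0.21·0.192 = 0.53404 + 0.04032 = 0.57436
P(S|3) = 0.46·0.64 + 0.54·0.26 = 0.2944 + 0.1404 = 0.4348
By total probability over the outer partition,
P(S) = 0.45·0.14053 + 0.27·0.57436 + 0.28·0.4348
      = 0.0632385 + 0.1550772 + 0.121744 = 0.3400597

0.3401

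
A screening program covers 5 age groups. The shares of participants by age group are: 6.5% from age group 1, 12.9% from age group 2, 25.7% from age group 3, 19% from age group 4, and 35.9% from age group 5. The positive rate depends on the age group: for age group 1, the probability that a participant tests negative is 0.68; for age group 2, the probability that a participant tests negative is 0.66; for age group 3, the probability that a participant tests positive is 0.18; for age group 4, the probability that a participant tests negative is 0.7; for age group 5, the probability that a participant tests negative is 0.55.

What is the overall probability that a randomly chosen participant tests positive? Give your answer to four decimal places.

P(T|1) = 1 − 0.68 = 0.32.
P(T|2) = 1 − 0.66 = 0.34.
P(T|4) = 1 − 0.7 = 0.3.
P(T|5) = 1 − 0.55 = 0.45.
By the law of total probability,
P(T) = P(T|1)·P(1) + P(T|2)·P(2) + P(T|3)·P(3) + P(T|4)·P(4) + P(T|5)·P(5)
      = 0.32·0.065 + 0.34·0.129 + 0.18·0.257 + 0.3·0.19 + 0.45·0.359
      = 0.0208 + 0.04386 + 0.04626 + 0.057 + 0.16155 = 0.32947

0.3295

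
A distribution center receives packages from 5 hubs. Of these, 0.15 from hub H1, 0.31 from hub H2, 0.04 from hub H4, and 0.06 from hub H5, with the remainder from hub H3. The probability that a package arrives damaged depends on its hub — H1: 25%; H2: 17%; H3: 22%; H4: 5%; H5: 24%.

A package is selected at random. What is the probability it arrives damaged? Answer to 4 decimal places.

P(D) ≈ 0.2034

P(H3) = 1 − (0.15 + 0.31 + 0.04 + 0.06) = 0.44.
P(D) = P(D|H1)·P(H1) + P(D|H2)·P(H2) + P(D|H3)·P(H3) + P(D|H4)·P(H4) + P(D|H5)·P(H5)
      = 0.25·0.15 + 0.17·0.31 + 0.22·0.44 + 0.05·0.04 + 0.24·0.06
      = 0.0375 + 0.0527 + 0.0968 + 0.002 + 0.0144 = 0.2034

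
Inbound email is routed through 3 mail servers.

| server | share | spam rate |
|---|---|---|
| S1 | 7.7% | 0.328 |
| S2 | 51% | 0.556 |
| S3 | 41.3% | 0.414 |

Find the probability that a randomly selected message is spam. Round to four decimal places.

P(S) ≈ 0.4798

P(S) = P(S|S1)·P(S1) + P(S|S2)·P(S2) + P(S|S3)·P(S3)
      = 0.328·0.077 + 0.556·0.51 + 0.414·0.413
      = 0.025256 + 0.28356 + 0.170982 = 0.479798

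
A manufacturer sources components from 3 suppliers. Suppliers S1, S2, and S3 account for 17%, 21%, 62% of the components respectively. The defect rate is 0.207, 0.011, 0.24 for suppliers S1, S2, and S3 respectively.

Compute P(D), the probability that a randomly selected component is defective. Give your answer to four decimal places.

P(D) = P(D|S1)·P(S1) + P(D|S2)·P(S2) + P(D|S3)·P(S3)
      = 0.207·0.17 + 0.011·0.21 + 0.24·0.62
      = 0.03519 + 0.00231 + 0.1488 = 0.1863

P(D) ≈ 0.1863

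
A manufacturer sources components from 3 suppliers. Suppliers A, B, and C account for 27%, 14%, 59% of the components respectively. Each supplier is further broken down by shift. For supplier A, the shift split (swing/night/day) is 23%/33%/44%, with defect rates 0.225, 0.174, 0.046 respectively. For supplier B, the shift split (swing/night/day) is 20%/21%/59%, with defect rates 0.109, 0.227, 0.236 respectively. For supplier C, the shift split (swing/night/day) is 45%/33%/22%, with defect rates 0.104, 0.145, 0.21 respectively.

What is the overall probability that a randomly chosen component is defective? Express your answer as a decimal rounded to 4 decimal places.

P(D|A) = 0.23·0.225 + 0.33·0.174 + 0.44·0.046 = 0.05175 + 0.05742 + 0.02024 = 0.12941
P(D|B) = 0.2·0.109 + 0.21·0.227 + 0.59·0.236 = 0.0218 + 0.04767 + 0.13924 = 0.20871
P(D|C) = 0.45·0.104 + 0.33·0.145 + 0.22·0.21 = 0.0468 + 0.04785 + 0.0462 = 0.14085
Then overall,
P(D) = 0.27·0.12941 + 0.14·0.20871 + 0.59·0.14085
      = 0.0349407 + 0.0292194 + 0.0831015 = 0.1472616

0.1473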